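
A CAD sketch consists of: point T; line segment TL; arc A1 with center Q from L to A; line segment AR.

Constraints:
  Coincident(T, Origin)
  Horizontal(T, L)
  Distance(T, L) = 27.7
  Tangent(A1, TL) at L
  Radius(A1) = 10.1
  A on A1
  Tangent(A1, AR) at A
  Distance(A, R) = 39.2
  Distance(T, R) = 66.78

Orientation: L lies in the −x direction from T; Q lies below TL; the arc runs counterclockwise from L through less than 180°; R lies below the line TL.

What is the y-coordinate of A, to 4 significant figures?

-6.585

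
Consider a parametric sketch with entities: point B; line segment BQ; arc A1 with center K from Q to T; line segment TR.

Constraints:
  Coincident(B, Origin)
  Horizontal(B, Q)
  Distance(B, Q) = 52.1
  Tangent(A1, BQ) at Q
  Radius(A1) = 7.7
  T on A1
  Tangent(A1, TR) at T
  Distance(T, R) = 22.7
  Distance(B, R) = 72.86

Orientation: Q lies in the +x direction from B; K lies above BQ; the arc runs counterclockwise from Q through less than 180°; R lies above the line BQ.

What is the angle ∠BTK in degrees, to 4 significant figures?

28.23°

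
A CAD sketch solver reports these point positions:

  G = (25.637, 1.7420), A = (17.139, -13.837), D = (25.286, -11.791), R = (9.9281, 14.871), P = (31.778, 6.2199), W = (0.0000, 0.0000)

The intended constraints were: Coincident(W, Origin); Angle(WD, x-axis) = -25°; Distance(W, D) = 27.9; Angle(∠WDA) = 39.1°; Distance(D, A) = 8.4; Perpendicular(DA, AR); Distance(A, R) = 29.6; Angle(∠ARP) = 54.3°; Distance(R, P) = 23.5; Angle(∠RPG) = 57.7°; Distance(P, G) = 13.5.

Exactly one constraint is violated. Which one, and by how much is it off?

Distance(P, G) = 13.5 — off by 5.90.

W = (0.00, 0.00) ✓; WD at -25.00° ✓; |WD| = 27.90 ✓; ∠WDA = 39.10° ✓; |DA| = 8.400 ✓; ∠(DA, AR) = 90.00° ✓; |AR| = 29.60 ✓; ∠ARP = 54.30° ✓; |RP| = 23.50 ✓; ∠RPG = 57.70° ✓; |PG| = 7.600 ✗.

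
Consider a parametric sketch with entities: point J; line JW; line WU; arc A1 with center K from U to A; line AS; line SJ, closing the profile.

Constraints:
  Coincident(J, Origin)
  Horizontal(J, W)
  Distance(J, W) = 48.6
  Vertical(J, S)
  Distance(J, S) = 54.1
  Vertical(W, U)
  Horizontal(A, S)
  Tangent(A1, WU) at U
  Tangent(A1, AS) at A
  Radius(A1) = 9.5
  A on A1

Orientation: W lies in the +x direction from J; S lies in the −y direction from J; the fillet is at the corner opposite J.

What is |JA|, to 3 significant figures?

66.8

J is at the origin; JW is horizontal with |JW| = 48.6 and W on the +x side, so W = (48.6, 0.00). J and S share the same x with |JS| = 54.1 and S on the −y side, so S = (0.00, -54.1). The virtual corner opposite J is at (48.6, -54.1). The tangent condition forces KU to be normal to WU and tangency of A1 to AS means the radius KA is perpendicular to AS, with radius 9.5, so the center K sits 9.5 in from both sides at K = (39.1, -44.6). That places the tangent points at U = (48.6, -44.6) on WU and A = (39.1, -54.1) on AS. Then |JA| = |A − J| = 66.8.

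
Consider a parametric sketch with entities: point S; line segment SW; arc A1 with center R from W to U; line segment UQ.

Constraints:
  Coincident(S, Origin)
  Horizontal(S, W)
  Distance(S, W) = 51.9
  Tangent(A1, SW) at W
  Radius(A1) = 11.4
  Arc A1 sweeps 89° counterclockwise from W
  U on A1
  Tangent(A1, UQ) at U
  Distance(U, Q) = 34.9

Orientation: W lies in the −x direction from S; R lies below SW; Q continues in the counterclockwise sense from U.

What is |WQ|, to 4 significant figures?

47.63

On A1, W sits at bearing 90° from R; an 89° counterclockwise sweep puts U at bearing 179°, so U = R + 11.4·(cos 179°, sin 179°) = (-63.30, -11.20). Tangency of A1 to UQ means the radius RU is perpendicular to UQ, so UQ runs along (−sin 179°, cos 179°); with |UQ| = 34.9, Q = (-63.91, -46.10). Then |WQ| = |Q − W| = 47.63.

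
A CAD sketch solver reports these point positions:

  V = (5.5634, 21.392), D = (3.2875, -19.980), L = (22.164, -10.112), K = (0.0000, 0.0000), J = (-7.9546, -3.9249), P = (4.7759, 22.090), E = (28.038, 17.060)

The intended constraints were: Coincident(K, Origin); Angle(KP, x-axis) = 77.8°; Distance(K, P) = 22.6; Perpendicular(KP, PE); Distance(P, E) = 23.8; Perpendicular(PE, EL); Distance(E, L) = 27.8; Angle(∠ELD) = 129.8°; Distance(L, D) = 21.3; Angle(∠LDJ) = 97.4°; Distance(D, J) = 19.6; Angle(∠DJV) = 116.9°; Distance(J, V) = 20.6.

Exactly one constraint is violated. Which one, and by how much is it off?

Distance(J, V) = 20.6 — off by 8.10.

K = (0.00, 0.00) ✓; KP at 77.80° ✓; |KP| = 22.60 ✓; ∠(KP, PE) = 90.00° ✓; |PE| = 23.80 ✓; ∠(PE, EL) = 90.00° ✓; |EL| = 27.80 ✓; ∠ELD = 129.8° ✓; |LD| = 21.30 ✓; ∠LDJ = 97.40° ✓; |DJ| = 19.60 ✓; ∠DJV = 116.9° ✓; |JV| = 28.70 ✗.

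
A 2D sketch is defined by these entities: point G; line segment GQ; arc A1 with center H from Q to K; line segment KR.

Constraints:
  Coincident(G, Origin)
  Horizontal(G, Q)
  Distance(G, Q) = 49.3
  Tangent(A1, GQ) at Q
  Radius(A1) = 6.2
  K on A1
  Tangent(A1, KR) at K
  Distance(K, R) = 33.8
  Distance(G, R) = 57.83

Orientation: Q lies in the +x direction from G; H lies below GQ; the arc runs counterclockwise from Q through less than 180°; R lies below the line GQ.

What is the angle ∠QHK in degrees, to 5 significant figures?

88.094°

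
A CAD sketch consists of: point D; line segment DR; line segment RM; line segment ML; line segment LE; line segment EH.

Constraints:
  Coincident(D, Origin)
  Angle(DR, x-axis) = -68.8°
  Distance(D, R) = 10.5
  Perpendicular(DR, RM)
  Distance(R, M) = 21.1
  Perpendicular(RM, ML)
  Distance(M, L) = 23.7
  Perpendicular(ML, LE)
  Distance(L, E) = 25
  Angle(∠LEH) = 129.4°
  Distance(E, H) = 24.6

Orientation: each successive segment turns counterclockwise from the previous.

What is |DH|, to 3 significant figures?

20.4

The perpendicularity gives LE at right angles to ML, so LE runs at -159°; with |LE| = 25.0, E = (-8.41, 10.9). ∠LEH = 129.4° gives EH at -108° from the x-axis; with |EH| = 24.6, H = (-16.1, -12.5). Then |DH| = |H − D| = 20.4.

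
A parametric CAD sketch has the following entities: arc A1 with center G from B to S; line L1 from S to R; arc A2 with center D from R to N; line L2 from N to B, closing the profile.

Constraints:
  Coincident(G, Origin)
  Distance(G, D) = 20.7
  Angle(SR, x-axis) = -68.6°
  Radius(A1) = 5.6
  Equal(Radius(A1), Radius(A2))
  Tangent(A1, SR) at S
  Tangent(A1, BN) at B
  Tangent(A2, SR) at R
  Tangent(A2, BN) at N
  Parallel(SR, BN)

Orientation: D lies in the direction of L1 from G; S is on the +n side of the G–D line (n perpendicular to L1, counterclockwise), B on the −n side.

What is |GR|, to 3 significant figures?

21.4

The slot axis is L1's direction at -68.6°, so u = (cos -68.6°, sin -68.6°) = (0.365, -0.931) and n = (−sin -68.6°, cos -68.6°) = (0.931, 0.365). G is at the origin and D lies 20.7 along u from G, so D = 20.7·u = (7.55, -19.3). Tangency of A1 to both parallel lines with radius 5.6 puts S and B at G ± 5.6·n: S = (5.21, 2.04), B = (-5.21, -2.04). Equal radii place R and N the same way about D: R = D + 5.6·n = (12.8, -17.2), N = D − 5.6·n = (2.34, -21.3). Then |GR| = |R − G| = 21.4.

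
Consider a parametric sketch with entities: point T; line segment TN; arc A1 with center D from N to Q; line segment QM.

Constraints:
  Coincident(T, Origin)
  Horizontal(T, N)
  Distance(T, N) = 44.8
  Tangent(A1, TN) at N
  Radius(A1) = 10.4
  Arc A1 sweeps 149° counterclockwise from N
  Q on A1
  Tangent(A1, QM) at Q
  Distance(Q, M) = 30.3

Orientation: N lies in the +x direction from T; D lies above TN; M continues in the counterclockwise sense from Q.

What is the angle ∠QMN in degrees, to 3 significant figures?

28.4°

On A1, N sits at bearing -90° from D; a 149° counterclockwise sweep puts Q at bearing 59°, so Q = D + 10.4·(cos 59°, sin 59°) = (50.2, 19.3). The tangent condition forces DQ to be normal to QM, so QM runs along (−sin 59°, cos 59°); with |QM| = 30.3, M = (24.2, 34.9). Then cos ∠QMN = MQ·MN / (|MQ||MN|), giving 28.4°.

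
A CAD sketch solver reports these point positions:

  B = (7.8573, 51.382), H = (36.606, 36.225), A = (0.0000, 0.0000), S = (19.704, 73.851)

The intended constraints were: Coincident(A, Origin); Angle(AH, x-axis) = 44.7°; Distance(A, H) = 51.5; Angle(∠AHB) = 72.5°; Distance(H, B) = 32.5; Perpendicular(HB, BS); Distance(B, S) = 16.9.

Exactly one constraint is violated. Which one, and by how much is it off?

Distance(B, S) = 16.9 — off by 8.50.

A = (0.00, 0.00) ✓; AH at 44.70° ✓; |AH| = 51.50 ✓; ∠AHB = 72.50° ✓; |HB| = 32.50 ✓; ∠(HB, BS) = 90.00° ✓; |BS| = 25.40 ✗.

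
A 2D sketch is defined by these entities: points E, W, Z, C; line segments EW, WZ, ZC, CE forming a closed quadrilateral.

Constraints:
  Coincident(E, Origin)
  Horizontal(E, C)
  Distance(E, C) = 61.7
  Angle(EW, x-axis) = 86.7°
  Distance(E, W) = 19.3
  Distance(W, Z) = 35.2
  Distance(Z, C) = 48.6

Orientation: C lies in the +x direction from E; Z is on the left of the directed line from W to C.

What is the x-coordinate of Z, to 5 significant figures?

31.076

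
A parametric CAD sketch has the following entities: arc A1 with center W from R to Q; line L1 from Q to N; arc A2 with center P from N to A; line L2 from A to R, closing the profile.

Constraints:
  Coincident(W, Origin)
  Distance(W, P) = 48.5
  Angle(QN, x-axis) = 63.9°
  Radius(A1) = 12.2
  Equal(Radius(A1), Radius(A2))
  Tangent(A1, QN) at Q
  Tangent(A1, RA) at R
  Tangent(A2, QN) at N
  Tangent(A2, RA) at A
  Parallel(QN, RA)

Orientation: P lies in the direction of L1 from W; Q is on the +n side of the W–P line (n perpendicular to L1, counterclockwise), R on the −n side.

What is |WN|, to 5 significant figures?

50.011

The slot axis is L1's direction at 63.9°, so u = (cos 63.9°, sin 63.9°) = (0.43994, 0.89803) and n = (−sin 63.9°, cos 63.9°) = (-0.89803, 0.43994). W is at the origin and P lies 48.5 along u from W, so P = 48.5·u = (21.337, 43.554). Tangency of A1 to both parallel lines with radius 12.2 puts Q and R at W ± 12.2·n: Q = (-10.956, 5.3673), R = (10.956, -5.3673). Equal radii place N and A the same way about P: N = P + 12.2·n = (10.381, 48.922), A = P − 12.2·n = (32.293, 38.187). Then |WN| = |N − W| = 50.011.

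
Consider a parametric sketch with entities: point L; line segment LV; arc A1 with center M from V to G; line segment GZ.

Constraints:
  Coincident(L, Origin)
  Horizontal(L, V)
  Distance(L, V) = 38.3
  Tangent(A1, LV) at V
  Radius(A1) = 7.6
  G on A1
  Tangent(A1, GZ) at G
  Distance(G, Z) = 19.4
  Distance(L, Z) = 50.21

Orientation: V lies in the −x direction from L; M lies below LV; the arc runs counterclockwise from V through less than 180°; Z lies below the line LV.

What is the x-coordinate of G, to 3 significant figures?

-45.7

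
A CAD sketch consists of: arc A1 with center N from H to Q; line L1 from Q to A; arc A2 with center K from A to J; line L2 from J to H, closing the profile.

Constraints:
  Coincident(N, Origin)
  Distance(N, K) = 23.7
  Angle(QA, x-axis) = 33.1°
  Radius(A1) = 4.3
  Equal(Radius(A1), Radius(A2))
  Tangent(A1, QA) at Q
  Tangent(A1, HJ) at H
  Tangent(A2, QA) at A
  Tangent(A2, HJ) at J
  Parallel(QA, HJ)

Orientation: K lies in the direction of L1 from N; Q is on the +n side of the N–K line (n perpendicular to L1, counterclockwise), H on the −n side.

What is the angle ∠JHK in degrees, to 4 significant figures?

10.28°

The slot axis is L1's direction at 33.1°, so u = (cos 33.1°, sin 33.1°) = (0.8377, 0.5461) and n = (−sin 33.1°, cos 33.1°) = (-0.5461, 0.8377). N is at the origin and K lies 23.7 along u from N, so K = 23.7·u = (19.85, 12.94). Tangency of A1 to both parallel lines with radius 4.3 puts Q and H at N ± 4.3·n: Q = (-2.348, 3.602), H = (2.348, -3.602). Equal radii place A and J the same way about K: A = K + 4.3·n = (17.51, 16.54), J = K − 4.3·n = (22.20, 9.340). Then cos ∠JHK = HJ·HK / (|HJ||HK|), giving 10.28°.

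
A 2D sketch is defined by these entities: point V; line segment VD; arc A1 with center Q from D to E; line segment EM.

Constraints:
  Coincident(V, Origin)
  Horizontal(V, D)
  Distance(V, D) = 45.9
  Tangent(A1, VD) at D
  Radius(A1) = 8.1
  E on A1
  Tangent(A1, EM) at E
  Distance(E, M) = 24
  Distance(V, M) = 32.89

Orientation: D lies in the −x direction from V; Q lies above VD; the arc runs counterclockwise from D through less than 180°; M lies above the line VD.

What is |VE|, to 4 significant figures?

39.68

V is at the origin; VD is horizontal with |VD| = 45.9 and D on the −x side, so D = (-45.90, 0.000). Tangency of A1 to VD means the radius QD is perpendicular to VD, so Q = D + (0, 8.1) = (-45.90, 8.100). Since QE ⟂ EM (tangency), |QM| = √(8.1² + 24.0²) = 25.33 regardless of where E sits on A1. So M lies on both circle(V, 32.89) and circle(Q, 25.33); the above-VD intersection is M = (-24.61, 21.82). E is the foot of the tangent from M: E = (-39.57, 3.052).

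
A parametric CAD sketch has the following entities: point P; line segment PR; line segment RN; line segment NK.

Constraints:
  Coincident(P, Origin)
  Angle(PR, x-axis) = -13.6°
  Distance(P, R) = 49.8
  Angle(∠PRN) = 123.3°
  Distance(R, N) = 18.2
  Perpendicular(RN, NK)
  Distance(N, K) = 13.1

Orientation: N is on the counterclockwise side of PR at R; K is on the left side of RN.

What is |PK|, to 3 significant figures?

53.7

P is at the origin; PR runs at -13.6° with length 49.8, so R = 49.8·(cos -13.6°, sin -13.6°) = (48.4, -11.7). ∠PRN = 123.3°, so RN runs at -13.6° + (180° − 123.3°) = 43.1° from the x-axis; with |RN| = 18.2, N = R + 18.2·(cos 43.1°, sin 43.1°) = (61.7, 0.726). RN ⟂ NK; with |NK| = 13.1 on the left of RN, K = N + 13.1·(-0.683, 0.730) = (52.7, 10.3). Then |PK| = |K − P| = 53.7.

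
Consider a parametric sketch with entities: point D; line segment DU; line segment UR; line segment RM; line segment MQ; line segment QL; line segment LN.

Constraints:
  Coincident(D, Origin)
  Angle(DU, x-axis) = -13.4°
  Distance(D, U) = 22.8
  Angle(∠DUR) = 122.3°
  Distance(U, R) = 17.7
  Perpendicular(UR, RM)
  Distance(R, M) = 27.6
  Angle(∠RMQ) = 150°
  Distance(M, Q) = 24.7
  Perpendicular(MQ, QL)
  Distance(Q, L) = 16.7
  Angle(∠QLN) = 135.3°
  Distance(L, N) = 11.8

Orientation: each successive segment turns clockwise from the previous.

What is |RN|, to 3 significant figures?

41.9

D is at the origin; DU runs at -13.4° with length 22.8, so U = (22.2, -5.28). ∠DUR = 122.3° gives UR at -71.1° from the x-axis; with |UR| = 17.7, R = (27.9, -22.0). UR is perpendicular to RM, so RM runs at -161°; with |RM| = 27.6, M = (1.80, -31.0). ∠RMQ = 150.0° gives MQ at 169° from the x-axis; with |MQ| = 24.7, Q = (-22.4, -26.2). MQ ⟂ QL, so QL runs at 78.9°; with |QL| = 16.7, L = (-19.2, -9.83). ∠QLN = 135.3° gives LN at 34.2° from the x-axis; with |LN| = 11.8, N = (-9.46, -3.19). Then |RN| = |N − R| = 41.9.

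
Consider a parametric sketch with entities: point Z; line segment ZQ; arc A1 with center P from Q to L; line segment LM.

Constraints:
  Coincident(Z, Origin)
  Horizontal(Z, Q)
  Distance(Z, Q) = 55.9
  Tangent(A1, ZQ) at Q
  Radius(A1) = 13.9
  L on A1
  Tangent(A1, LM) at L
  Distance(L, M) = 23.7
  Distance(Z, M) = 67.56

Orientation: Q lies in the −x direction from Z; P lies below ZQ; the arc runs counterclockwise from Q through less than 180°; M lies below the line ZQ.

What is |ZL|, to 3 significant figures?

70.7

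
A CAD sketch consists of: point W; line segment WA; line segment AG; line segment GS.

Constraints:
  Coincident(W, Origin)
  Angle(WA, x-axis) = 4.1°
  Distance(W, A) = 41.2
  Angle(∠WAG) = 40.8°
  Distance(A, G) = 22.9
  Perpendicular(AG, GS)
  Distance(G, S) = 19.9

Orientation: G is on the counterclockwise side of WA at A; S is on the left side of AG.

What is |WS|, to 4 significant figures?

10.86

W is at the origin; WA runs at 4.1° with length 41.2, so A = 41.2·(cos 4.1°, sin 4.1°) = (41.09, 2.946). ∠WAG = 40.8°, so AG runs at 4.1° + (180° − 40.8°) = 143.3° from the x-axis; with |AG| = 22.9, G = A + 22.9·(cos 143.3°, sin 143.3°) = (22.73, 16.63). AG ⟂ GS; with |GS| = 19.9 on the left of AG, S = G + 19.9·(-0.5976, -0.8018) = (10.84, 0.6760). Then |WS| = |S − W| = 10.86.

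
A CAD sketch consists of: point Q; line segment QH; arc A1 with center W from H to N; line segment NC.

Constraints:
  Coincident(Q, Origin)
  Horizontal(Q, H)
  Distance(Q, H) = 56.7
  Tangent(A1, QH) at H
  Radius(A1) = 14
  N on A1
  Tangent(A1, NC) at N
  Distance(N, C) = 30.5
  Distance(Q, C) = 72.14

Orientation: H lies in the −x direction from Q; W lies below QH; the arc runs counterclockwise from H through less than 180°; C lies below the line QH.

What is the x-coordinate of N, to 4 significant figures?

-68.98

Checks: Q = (0.00, 0.00) ✓; |WN| = 14.00 ✓; ∠(WN, NC) = 90.00° ✓; |NC| = 30.50 ✓; |QC| = 72.14 ✓.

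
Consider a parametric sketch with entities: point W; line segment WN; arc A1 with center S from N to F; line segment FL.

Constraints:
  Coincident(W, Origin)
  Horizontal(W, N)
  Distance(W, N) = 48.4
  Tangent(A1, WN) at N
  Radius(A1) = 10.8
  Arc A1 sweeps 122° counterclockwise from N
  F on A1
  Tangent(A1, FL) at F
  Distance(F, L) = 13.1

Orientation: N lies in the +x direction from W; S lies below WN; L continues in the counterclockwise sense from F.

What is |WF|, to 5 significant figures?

42.578

W is at the origin; WN is horizontal with |WN| = 48.4 and N on the +x side, so N = (48.400, 0.0000). Since A1 is tangent to WN there, SN ⟂ WN, so S = N + (0, -10.8) = (48.400, -10.800). On A1, N sits at bearing 90° from S; a 122° counterclockwise sweep puts F at bearing 212°, so F = S + 10.8·(cos 212°, sin 212°) = (39.241, -16.523). Then |WF| = |F − W| = 42.578.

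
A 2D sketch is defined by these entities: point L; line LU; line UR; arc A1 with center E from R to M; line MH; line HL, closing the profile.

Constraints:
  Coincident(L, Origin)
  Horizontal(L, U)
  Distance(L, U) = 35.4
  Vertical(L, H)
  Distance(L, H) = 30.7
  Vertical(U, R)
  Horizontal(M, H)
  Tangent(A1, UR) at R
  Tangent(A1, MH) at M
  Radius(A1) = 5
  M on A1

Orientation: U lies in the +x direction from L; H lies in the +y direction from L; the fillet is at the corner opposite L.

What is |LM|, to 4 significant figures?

43.20

L is at the origin; LU is horizontal with |LU| = 35.4 and U on the +x side, so U = (35.40, 0.000). LH is vertical with |LH| = 30.7 and H on the +y side, so H = (0.000, 30.70). The virtual corner opposite L is at (35.40, 30.70). A1 meets UR tangentially, so ER is at right angles to UR and since A1 is tangent to MH there, EM ⟂ MH, with radius 5.0, so the center E sits 5.0 in from both sides at E = (30.40, 25.70). That places the tangent points at R = (35.40, 25.70) on UR and M = (30.40, 30.70) on MH. Then |LM| = |M − L| = 43.20.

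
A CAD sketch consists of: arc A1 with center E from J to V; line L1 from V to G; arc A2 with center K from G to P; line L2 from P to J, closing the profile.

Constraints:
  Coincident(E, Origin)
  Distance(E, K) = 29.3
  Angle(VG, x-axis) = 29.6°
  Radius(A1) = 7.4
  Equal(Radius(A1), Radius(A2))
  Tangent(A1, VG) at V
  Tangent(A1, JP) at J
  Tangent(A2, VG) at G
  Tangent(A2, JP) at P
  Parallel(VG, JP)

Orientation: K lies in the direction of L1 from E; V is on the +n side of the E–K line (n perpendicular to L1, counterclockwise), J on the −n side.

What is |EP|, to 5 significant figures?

30.220

The slot axis is L1's direction at 29.6°, so u = (cos 29.6°, sin 29.6°) = (0.86949, 0.49394) and n = (−sin 29.6°, cos 29.6°) = (-0.49394, 0.86949). E is at the origin and K lies 29.3 along u from E, so K = 29.3·u = (25.476, 14.472). Tangency of A1 to both parallel lines with radius 7.4 puts V and J at E ± 7.4·n: V = (-3.6552, 6.4343), J = (3.6552, -6.4343). Equal radii place G and P the same way about K: G = K + 7.4·n = (21.821, 20.907), P = K − 7.4·n = (29.131, 8.0382). Then |EP| = |P − E| = 30.220.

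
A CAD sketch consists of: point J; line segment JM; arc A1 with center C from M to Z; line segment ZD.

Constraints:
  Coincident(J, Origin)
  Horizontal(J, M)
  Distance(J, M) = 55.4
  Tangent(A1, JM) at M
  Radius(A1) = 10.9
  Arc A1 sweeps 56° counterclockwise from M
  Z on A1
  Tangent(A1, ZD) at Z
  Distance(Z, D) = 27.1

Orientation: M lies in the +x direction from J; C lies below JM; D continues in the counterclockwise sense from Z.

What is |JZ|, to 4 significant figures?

46.61

Since A1 is tangent to JM there, CM ⟂ JM, so C = M + (0, -10.9) = (55.40, -10.90). On A1, M sits at bearing 90° from C; a 56° counterclockwise sweep puts Z at bearing 146°, so Z = C + 10.9·(cos 146°, sin 146°) = (46.36, -4.805). Then |JZ| = |Z − J| = 46.61.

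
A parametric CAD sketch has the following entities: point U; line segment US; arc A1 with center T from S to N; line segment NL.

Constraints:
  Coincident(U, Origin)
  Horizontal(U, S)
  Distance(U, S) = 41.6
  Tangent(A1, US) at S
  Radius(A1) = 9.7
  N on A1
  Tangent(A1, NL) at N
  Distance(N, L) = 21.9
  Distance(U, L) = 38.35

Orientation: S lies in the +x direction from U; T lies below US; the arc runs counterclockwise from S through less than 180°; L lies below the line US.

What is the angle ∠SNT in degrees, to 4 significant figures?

53.10°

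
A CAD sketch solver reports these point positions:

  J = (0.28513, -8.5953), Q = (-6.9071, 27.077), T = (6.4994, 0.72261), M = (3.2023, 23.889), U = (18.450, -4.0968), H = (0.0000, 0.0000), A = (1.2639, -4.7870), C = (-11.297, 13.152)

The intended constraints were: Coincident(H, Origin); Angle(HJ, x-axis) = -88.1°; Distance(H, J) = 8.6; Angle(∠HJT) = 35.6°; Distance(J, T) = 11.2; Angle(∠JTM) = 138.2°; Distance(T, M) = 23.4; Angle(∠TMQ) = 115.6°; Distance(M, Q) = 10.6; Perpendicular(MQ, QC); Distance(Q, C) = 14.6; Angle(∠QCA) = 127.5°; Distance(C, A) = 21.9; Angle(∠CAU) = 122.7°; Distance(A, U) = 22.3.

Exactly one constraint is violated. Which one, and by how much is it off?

Distance(A, U) = 22.3 — off by 5.10.

H = (0.00, 0.00) ✓; HJ at -88.10° ✓; |HJ| = 8.600 ✓; ∠HJT = 35.60° ✓; |JT| = 11.20 ✓; ∠JTM = 138.2° ✓; |TM| = 23.40 ✓; ∠TMQ = 115.6° ✓; |MQ| = 10.60 ✓; ∠(MQ, QC) = 90.01° ✓; |QC| = 14.60 ✓; ∠QCA = 127.5° ✓; |CA| = 21.90 ✓; ∠CAU = 122.7° ✓; |AU| = 17.20 ✗.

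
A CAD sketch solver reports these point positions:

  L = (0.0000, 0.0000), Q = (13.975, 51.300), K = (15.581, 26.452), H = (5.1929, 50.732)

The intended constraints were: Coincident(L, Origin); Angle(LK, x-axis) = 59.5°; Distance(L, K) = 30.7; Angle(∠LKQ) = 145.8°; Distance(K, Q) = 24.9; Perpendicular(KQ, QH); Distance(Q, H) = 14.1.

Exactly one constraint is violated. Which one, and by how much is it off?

Distance(Q, H) = 14.1 — off by 5.30.

L = (0.00, 0.00) ✓; LK at 59.50° ✓; |LK| = 30.70 ✓; ∠LKQ = 145.8° ✓; |KQ| = 24.90 ✓; ∠(KQ, QH) = 90.00° ✓; |QH| = 8.800 ✗.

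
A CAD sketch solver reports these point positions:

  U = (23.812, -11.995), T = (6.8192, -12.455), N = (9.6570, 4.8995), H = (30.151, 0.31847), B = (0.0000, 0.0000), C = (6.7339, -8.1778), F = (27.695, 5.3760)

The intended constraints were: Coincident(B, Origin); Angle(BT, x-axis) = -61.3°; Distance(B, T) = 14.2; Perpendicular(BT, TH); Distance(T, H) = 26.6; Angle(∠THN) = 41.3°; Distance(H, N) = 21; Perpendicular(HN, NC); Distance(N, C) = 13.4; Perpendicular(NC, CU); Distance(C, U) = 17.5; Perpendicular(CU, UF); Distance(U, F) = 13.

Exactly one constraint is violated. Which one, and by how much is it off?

Distance(U, F) = 13 — off by 4.80.

B = (0.00, 0.00) ✓; BT at -61.30° ✓; |BT| = 14.20 ✓; ∠(BT, TH) = 90.00° ✓; |TH| = 26.60 ✓; ∠THN = 41.30° ✓; |HN| = 21.00 ✓; ∠(HN, NC) = 90.00° ✓; |NC| = 13.40 ✓; ∠(NC, CU) = 90.00° ✓; |CU| = 17.50 ✓; ∠(CU, UF) = 90.00° ✓; |UF| = 17.80 ✗.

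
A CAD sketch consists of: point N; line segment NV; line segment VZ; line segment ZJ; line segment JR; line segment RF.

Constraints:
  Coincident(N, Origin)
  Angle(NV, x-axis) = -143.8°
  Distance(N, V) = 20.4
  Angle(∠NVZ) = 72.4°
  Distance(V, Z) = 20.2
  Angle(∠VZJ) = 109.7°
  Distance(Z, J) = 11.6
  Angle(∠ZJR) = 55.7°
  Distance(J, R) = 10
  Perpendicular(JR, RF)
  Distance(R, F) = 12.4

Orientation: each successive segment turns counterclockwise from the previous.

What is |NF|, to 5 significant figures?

25.706

N is at the origin; NV runs at -143.8° with length 20.4, so V = (-16.462, -12.048). ∠NVZ = 72.4° gives VZ at -36.200° from the x-axis; with |VZ| = 20.2, Z = (-0.16139, -23.979). ∠VZJ = 109.7° gives ZJ at 34.100° from the x-axis; with |ZJ| = 11.6, J = (9.4441, -17.475). ∠ZJR = 55.7° gives JR at 158.40° from the x-axis; with |JR| = 10.0, R = (0.14634, -13.794). JR ⟂ RF, so RF runs at -111.60°; with |RF| = 12.4, F = (-4.4184, -25.323). Then |NF| = |F − N| = 25.706.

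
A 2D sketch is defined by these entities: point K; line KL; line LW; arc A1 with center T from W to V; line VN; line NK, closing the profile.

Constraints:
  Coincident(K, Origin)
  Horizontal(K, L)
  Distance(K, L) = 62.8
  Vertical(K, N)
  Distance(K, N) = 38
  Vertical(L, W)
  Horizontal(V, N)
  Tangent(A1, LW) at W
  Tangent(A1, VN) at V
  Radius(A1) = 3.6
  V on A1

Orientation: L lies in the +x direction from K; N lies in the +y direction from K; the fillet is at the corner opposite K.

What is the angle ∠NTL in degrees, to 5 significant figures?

99.454°

KN is vertical with |KN| = 38.0 and N on the +y side, so N = (0.0000, 38.000). The virtual corner opposite K is at (62.800, 38.000). Since A1 is tangent to LW there, TW ⟂ LW and the tangent condition forces TV to be normal to VN, with radius 3.6, so the center T sits 3.6 in from both sides at T = (59.200, 34.400). Then cos ∠NTL = TN·TL / (|TN||TL|), giving 99.454°.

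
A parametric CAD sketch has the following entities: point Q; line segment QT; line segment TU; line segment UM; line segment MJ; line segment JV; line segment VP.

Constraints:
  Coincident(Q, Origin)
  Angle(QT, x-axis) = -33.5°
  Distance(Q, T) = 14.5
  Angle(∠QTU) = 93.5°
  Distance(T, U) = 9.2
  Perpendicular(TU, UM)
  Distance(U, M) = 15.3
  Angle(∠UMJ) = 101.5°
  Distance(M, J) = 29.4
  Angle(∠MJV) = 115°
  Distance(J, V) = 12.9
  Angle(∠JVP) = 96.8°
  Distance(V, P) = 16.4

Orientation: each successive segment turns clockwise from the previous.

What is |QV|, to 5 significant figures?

26.653

Q is at the origin; QT runs at -33.5° with length 14.5, so T = (12.091, -8.0031). ∠QTU = 93.5° gives TU at -120.00° from the x-axis; with |TU| = 9.2, U = (7.4913, -15.971). The perpendicularity gives UM at right angles to TU, so UM runs at 150.00°; with |UM| = 15.3, M = (-5.7588, -8.3205). ∠UMJ = 101.5° gives MJ at 71.500° from the x-axis; with |MJ| = 29.4, J = (3.5699, 19.560). ∠MJV = 115.0° gives JV at 6.5000° from the x-axis; with |JV| = 12.9, V = (16.387, 21.021). Then |QV| = |V − Q| = 26.653.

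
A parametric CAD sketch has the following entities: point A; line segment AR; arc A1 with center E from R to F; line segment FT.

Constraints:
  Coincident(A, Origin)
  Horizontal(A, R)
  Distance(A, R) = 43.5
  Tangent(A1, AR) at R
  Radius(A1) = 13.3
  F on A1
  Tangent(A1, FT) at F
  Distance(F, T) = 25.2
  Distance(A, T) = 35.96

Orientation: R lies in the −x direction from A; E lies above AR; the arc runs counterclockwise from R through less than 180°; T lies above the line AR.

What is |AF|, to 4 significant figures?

32.47

A is at the origin; A and R share the same y with |AR| = 43.5 and R on the −x side, so R = (-43.50, 0.000). A1 meets AR tangentially, so ER is at right angles to AR, so E = R + (0, 13.3) = (-43.50, 13.30). Since EF ⟂ FT (tangency), |ET| = √(13.3² + 25.2²) = 28.49 regardless of where F sits on A1. So T lies on both circle(A, 35.96) and circle(E, 28.49); the above-AR intersection is T = (-20.22, 29.73). F is the foot of the tangent from T: F = (-31.64, 7.272).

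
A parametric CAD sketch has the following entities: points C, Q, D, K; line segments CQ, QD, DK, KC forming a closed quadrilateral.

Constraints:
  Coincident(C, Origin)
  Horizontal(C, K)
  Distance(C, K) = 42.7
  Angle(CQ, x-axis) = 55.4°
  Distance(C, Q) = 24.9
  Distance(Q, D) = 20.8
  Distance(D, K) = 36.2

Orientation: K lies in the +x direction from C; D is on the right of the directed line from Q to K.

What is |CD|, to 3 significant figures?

6.62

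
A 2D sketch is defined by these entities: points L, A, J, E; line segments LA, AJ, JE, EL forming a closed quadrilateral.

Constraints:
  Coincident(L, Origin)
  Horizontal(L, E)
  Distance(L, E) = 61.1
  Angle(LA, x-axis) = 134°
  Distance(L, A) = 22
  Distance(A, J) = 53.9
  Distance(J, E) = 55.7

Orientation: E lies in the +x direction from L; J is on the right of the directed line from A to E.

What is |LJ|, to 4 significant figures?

32.61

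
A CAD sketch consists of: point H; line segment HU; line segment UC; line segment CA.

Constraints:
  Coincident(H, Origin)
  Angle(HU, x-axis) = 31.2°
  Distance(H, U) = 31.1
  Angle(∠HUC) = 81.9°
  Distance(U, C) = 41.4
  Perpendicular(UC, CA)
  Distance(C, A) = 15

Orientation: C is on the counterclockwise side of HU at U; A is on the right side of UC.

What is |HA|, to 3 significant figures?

58.9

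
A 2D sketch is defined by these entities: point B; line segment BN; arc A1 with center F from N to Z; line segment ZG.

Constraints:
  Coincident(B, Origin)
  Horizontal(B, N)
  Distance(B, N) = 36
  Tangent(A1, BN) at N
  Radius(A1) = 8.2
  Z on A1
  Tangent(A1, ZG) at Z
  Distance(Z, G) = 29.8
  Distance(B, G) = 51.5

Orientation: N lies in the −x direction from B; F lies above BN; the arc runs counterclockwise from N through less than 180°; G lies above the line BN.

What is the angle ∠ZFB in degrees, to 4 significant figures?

23.79°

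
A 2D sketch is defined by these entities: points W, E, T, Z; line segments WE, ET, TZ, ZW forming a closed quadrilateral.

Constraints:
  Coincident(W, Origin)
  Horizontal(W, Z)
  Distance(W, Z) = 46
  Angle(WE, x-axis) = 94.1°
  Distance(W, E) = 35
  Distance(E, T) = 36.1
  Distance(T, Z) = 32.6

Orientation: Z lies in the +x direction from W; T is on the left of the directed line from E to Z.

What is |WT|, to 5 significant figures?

44.799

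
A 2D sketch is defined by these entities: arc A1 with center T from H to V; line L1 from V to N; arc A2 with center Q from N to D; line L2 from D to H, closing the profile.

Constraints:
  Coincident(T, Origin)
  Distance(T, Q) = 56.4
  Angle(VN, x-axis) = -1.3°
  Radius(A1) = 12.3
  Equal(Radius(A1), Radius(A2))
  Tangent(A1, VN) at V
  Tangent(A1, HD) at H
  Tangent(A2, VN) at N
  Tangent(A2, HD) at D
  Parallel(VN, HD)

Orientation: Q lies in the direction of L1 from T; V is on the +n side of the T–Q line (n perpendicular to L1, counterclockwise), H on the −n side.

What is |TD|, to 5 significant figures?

57.726

The slot axis is L1's direction at -1.3°, so u = (cos -1.3°, sin -1.3°) = (0.99974, -0.022687) and n = (−sin -1.3°, cos -1.3°) = (0.022687, 0.99974). T is at the origin and Q lies 56.4 along u from T, so Q = 56.4·u = (56.385, -1.2796). Tangency of A1 to both parallel lines with radius 12.3 puts V and H at T ± 12.3·n: V = (0.27905, 12.297), H = (-0.27905, -12.297). Equal radii place N and D the same way about Q: N = Q + 12.3·n = (56.665, 11.017), D = Q − 12.3·n = (56.106, -13.576). Then |TD| = |D − T| = 57.726.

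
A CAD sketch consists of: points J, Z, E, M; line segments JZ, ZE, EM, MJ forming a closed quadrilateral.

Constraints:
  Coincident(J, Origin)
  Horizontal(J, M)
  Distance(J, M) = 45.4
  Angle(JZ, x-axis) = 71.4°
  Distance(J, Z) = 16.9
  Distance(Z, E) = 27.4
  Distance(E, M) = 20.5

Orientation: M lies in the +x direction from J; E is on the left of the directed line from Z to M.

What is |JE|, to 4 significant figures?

36.56

Checks: |ZE| = 27.40 ✓; |EM| = 20.50 ✓.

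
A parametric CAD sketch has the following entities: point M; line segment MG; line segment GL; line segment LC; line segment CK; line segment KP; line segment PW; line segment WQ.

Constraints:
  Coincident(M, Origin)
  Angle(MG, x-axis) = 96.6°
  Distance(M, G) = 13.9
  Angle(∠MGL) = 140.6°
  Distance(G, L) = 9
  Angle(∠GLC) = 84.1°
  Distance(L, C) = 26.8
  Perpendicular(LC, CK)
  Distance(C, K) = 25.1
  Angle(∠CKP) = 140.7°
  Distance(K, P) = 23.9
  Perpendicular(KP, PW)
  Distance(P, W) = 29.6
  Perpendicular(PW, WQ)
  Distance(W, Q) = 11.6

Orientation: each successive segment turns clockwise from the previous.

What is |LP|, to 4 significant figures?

45.13

M is at the origin; MG runs at 96.6° with length 13.9, so G = (-1.598, 13.81). ∠MGL = 140.6° gives GL at 57.20° from the x-axis; with |GL| = 9.0, L = (3.278, 21.37). ∠GLC = 84.1° gives LC at -38.70° from the x-axis; with |LC| = 26.8, C = (24.19, 4.616). The perpendicularity gives CK at right angles to LC, so CK runs at -128.7°; with |CK| = 25.1, K = (8.500, -14.97). ∠CKP = 140.7° gives KP at -168.0° from the x-axis; with |KP| = 23.9, P = (-14.88, -19.94). Then |LP| = |P − L| = 45.13.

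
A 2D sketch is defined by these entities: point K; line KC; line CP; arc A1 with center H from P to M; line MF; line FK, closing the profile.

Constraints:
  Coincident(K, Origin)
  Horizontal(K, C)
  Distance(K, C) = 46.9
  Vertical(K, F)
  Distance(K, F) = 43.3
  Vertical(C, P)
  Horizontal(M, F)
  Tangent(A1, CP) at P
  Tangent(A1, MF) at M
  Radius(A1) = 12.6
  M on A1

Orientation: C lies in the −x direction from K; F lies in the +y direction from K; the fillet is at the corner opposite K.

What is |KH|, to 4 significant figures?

46.03

K is at the origin; K and C share the same y with |KC| = 46.9 and C on the −x side, so C = (-46.90, 0.000). K and F share the same x with |KF| = 43.3 and F on the +y side, so F = (0.000, 43.30). The virtual corner opposite K is at (-46.90, 43.30). The tangent condition forces HP to be normal to CP and since A1 is tangent to MF there, HM ⟂ MF, with radius 12.6, so the center H sits 12.6 in from both sides at H = (-34.30, 30.70). Then |KH| = |H − K| = 46.03.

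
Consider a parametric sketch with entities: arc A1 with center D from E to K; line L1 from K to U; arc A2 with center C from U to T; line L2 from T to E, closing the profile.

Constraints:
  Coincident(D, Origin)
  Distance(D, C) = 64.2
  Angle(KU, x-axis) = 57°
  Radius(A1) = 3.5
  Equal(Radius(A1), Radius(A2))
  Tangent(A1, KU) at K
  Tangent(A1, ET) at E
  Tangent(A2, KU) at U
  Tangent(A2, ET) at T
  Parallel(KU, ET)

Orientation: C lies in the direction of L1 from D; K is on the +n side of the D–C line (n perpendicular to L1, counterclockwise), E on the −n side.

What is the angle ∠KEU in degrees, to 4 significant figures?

83.78°

The slot axis is L1's direction at 57.0°, so u = (cos 57.0°, sin 57.0°) = (0.5446, 0.8387) and n = (−sin 57.0°, cos 57.0°) = (-0.8387, 0.5446). D is at the origin and C lies 64.2 along u from D, so C = 64.2·u = (34.97, 53.84). Tangency of A1 to both parallel lines with radius 3.5 puts K and E at D ± 3.5·n: K = (-2.935, 1.906), E = (2.935, -1.906). Equal radii place U and T the same way about C: U = C + 3.5·n = (32.03, 55.75), T = C − 3.5·n = (37.90, 51.94). Then cos ∠KEU = EK·EU / (|EK||EU|), giving 83.78°.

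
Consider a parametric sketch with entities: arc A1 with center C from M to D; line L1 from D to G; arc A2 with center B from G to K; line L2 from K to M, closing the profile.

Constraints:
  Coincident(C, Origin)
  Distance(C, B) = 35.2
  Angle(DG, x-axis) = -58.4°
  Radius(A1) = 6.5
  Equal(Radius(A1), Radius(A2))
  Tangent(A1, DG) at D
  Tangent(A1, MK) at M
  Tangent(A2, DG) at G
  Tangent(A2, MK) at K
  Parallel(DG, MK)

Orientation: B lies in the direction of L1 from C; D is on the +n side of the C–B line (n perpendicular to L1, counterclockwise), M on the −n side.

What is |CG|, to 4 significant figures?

35.80

Tangency of A1 to both parallel lines with radius 6.5 puts D and M at C ± 6.5·n: D = (5.536, 3.406), M = (-5.536, -3.406). Equal radii place G and K the same way about B: G = B + 6.5·n = (23.98, -26.57), K = B − 6.5·n = (12.91, -33.39). Then |CG| = |G − C| = 35.80.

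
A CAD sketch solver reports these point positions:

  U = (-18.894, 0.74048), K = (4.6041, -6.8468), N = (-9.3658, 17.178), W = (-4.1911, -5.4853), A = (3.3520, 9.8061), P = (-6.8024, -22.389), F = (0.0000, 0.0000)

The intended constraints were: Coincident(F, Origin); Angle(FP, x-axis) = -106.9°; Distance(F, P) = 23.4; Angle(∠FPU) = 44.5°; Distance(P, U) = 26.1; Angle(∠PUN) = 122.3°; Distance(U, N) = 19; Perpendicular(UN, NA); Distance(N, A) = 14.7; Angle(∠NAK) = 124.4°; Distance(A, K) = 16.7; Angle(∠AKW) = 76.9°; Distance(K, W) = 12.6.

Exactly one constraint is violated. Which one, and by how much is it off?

Distance(K, W) = 12.6 — off by 3.70.

F = (0.00, 0.00) ✓; FP at -106.9° ✓; |FP| = 23.40 ✓; ∠FPU = 44.50° ✓; |PU| = 26.10 ✓; ∠PUN = 122.3° ✓; |UN| = 19.00 ✓; ∠(UN, NA) = 90.00° ✓; |NA| = 14.70 ✓; ∠NAK = 124.4° ✓; |AK| = 16.70 ✓; ∠AKW = 76.90° ✓; |KW| = 8.900 ✗.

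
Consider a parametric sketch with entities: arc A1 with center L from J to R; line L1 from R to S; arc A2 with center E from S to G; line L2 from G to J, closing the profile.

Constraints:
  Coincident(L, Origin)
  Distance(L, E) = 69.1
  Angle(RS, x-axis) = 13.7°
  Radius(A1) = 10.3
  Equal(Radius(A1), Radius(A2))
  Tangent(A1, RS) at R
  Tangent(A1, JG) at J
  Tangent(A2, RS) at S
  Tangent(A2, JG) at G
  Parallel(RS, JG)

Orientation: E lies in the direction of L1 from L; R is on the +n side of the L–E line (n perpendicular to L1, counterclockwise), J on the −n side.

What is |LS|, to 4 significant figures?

69.86

The slot axis is L1's direction at 13.7°, so u = (cos 13.7°, sin 13.7°) = (0.9715, 0.2368) and n = (−sin 13.7°, cos 13.7°) = (-0.2368, 0.9715). L is at the origin and E lies 69.1 along u from L, so E = 69.1·u = (67.13, 16.37). Tangency of A1 to both parallel lines with radius 10.3 puts R and J at L ± 10.3·n: R = (-2.439, 10.01), J = (2.439, -10.01). Equal radii place S and G the same way about E: S = E + 10.3·n = (64.69, 26.37), G = E − 10.3·n = (69.57, 6.359). Then |LS| = |S − L| = 69.86.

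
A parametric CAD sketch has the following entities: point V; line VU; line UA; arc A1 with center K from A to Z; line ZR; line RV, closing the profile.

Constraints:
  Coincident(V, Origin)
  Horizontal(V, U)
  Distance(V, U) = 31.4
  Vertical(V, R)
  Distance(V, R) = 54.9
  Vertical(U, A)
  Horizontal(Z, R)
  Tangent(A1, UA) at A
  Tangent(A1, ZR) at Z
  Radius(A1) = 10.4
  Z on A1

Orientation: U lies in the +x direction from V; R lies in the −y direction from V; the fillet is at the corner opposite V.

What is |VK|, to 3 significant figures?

49.2

V is at the origin; VU is horizontal with |VU| = 31.4 and U on the +x side, so U = (31.4, 0.00). VR is vertical with |VR| = 54.9 and R on the −y side, so R = (0.00, -54.9). The virtual corner opposite V is at (31.4, -54.9). Since A1 is tangent to UA there, KA ⟂ UA and the tangent condition forces KZ to be normal to ZR, with radius 10.4, so the center K sits 10.4 in from both sides at K = (21.0, -44.5). Then |VK| = |K − V| = 49.2.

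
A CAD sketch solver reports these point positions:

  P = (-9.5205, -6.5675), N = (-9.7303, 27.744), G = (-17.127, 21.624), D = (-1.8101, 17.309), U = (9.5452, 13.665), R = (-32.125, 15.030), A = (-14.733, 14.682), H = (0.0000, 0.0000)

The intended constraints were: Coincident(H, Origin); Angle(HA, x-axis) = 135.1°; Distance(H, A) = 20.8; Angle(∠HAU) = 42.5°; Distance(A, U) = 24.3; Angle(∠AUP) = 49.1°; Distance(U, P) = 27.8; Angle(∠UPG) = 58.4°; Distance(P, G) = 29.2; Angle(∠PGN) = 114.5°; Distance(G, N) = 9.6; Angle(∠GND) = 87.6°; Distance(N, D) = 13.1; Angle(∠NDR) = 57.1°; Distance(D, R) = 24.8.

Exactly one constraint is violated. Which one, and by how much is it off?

Distance(D, R) = 24.8 — off by 5.60.

H = (0.00, 0.00) ✓; HA at 135.1° ✓; |HA| = 20.80 ✓; ∠HAU = 42.50° ✓; |AU| = 24.30 ✓; ∠AUP = 49.10° ✓; |UP| = 27.80 ✓; ∠UPG = 58.40° ✓; |PG| = 29.20 ✓; ∠PGN = 114.5° ✓; |GN| = 9.600 ✓; ∠GND = 87.59° ✓; |ND| = 13.10 ✓; ∠NDR = 57.10° ✓; |DR| = 30.40 ✗.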